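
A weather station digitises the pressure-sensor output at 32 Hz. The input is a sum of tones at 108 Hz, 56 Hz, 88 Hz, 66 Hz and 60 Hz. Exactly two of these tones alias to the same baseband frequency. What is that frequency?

fs/2 = 16 Hz.
108 Hz mod fs = 12 Hz.
12 Hz ≤ fs/2 = 16 Hz, appears at 12 Hz.
56 Hz mod fs = 24 Hz.
24 Hz > fs/2 = 16 Hz, folds to fs − 24 Hz = 8 Hz.
88 Hz mod fs = 24 Hz.
24 Hz > fs/2 = 16 Hz, folds to fs − 24 Hz = 8 Hz.
66 Hz mod fs = 2 Hz.
2 Hz ≤ fs/2 = 16 Hz, appears at 2 Hz.
60 Hz mod fs = 28 Hz.
28 Hz > fs/2 = 16 Hz, folds to fs − 28 Hz = 4 Hz.
56 Hz and 88 Hz both map to 8 Hz.

8 Hz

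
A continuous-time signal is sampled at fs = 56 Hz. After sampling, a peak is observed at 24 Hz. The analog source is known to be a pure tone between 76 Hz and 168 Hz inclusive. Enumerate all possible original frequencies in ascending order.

Frequencies that alias to 24 Hz are k·fs ± 24 Hz for integer k ≥ 0.
k=0: 24 Hz.
k=1: 32 Hz, 80 Hz.
k=2: 88 Hz, 136 Hz.
k=3: 144 Hz, 192 Hz.
k=4: 200 Hz, 248 Hz.
Within [76 Hz, 168 Hz]: 80 Hz, 88 Hz, 136 Hz, 144 Hz.

80 Hz, 88 Hz, 136 Hz, 144 Hz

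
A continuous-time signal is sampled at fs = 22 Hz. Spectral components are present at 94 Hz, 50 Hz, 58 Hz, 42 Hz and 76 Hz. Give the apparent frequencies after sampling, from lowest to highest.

fs/2 = 11 Hz.
94 Hz mod fs = 6 Hz.
6 Hz ≤ fs/2 = 11 Hz, appears at 6 Hz.
50 Hz mod fs = 6 Hz.
6 Hz ≤ fs/2 = 11 Hz, appears at 6 Hz.
58 Hz mod fs = 14 Hz.
14 Hz > fs/2 = 11 Hz, folds to fs − 14 Hz = 8 Hz.
42 Hz mod fs = 20 Hz.
20 Hz > fs/2 = 11 Hz, folds to fs − 20 Hz = 2 Hz.
76 Hz mod fs = 10 Hz.
10 Hz ≤ fs/2 = 11 Hz, appears at 10 Hz.
Distinct values: {2 Hz, 6 Hz, 8 Hz, 10 Hz}.

2 Hz, 6 Hz, 8 Hz, 10 Hz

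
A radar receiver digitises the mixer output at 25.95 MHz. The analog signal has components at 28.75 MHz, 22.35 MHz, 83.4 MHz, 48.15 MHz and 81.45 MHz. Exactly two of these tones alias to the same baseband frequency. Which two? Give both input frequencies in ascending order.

fs/2 = 12.975 MHz.
28.75 MHz mod fs = 2.8 MHz.
2.8 MHz ≤ fs/2 = 12.975 MHz, appears at 2.8 MHz.
22.35 MHz > fs/2 = 12.975 MHz, folds to fs − 22.35 MHz = 3.6 MHz.
83.4 MHz mod fs = 5.55 MHz.
5.55 MHz ≤ fs/2 = 12.975 MHz, appears at 5.55 MHz.
48.15 MHz mod fs = 22.2 MHz.
22.2 MHz > fs/2 = 12.975 MHz, folds to fs − 22.2 MHz = 3.75 MHz.
81.45 MHz mod fs = 3.6 MHz.
3.6 MHz ≤ fs/2 = 12.975 MHz, appears at 3.6 MHz.
22.35 MHz and 81.45 MHz both map to 3.6 MHz.

22.35 MHz, 81.45 MHz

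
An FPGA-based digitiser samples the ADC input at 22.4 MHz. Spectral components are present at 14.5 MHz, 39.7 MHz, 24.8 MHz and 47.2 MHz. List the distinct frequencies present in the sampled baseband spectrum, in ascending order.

2.4 MHz, 5.1 MHz, 7.9 MHz

fs/2 = 11.2 MHz.
14.5 MHz > fs/2 = 11.2 MHz, folds to fs − 14.5 MHz = 7.9 MHz.
39.7 MHz mod fs = 17.3 MHz.
17.3 MHz > fs/2 = 11.2 MHz, folds to fs − 17.3 MHz = 5.1 MHz.
24.8 MHz mod fs = 2.4 MHz.
2.4 MHz ≤ fs/2 = 11.2 MHz, appears at 2.4 MHz.
47.2 MHz mod fs = 2.4 MHz.
2.4 MHz ≤ fs/2 = 11.2 MHz, appears at 2.4 MHz.
Distinct values: {2.4 MHz, 5.1 MHz, 7.9 MHz}.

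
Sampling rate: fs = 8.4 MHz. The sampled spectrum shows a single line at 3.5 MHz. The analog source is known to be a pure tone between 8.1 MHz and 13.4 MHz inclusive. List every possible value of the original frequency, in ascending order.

11.9 MHz, 13.3 MHz

Frequencies that alias to 3.5 MHz are k·fs ± 3.5 MHz for integer k ≥ 0.
k=0: 3.5 MHz.
k=1: 4.9 MHz, 11.9 MHz.
k=2: 13.3 MHz, 20.3 MHz.
k=3: 21.7 MHz, 28.7 MHz.
Within [8.1 MHz, 13.4 MHz]: 11.9 MHz, 13.3 MHz.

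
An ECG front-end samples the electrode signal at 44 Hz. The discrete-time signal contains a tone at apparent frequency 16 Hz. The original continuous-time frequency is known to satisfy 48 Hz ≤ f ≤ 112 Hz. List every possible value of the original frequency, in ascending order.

60 Hz, 72 Hz, 104 Hz

Frequencies that alias to 16 Hz are k·fs ± 16 Hz for integer k ≥ 0.
k=0: 16 Hz.
k=1: 28 Hz, 60 Hz.
k=2: 72 Hz, 104 Hz.
k=3: 116 Hz, 148 Hz.
Within [48 Hz, 112 Hz]: 60 Hz, 72 Hz, 104 Hz.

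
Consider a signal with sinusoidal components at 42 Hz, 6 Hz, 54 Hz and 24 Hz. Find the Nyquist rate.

Highest-frequency component: 54 Hz.
Nyquist rate = 2 × 54 Hz = 108 Hz.

108 Hz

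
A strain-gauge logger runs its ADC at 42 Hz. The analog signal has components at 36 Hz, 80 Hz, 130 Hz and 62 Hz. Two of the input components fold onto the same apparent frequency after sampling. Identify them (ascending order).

fs/2 = 21 Hz.
36 Hz > fs/2 = 21 Hz, folds to fs − 36 Hz = 6 Hz.
80 Hz mod fs = 38 Hz.
38 Hz > fs/2 = 21 Hz, folds to fs − 38 Hz = 4 Hz.
130 Hz mod fs = 4 Hz.
4 Hz ≤ fs/2 = 21 Hz, appears at 4 Hz.
62 Hz mod fs = 20 Hz.
20 Hz ≤ fs/2 = 21 Hz, appears at 20 Hz.
80 Hz and 130 Hz both map to 4 Hz.

80 Hz, 130 Hz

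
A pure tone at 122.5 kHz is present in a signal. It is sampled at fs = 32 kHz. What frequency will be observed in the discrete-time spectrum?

5.5 kHz

122.5 kHz mod fs = 26.5 kHz.
26.5 kHz > fs/2 = 16 kHz, folds to fs − 26.5 kHz = 5.5 kHz.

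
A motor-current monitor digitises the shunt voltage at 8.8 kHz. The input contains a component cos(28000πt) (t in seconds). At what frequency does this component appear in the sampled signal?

3.6 kHz

ω = 28000π rad/s → f = ω/(2π) = 14000 Hz = 14 kHz.
14 kHz mod fs = 5.2 kHz.
5.2 kHz > fs/2 = 4.4 kHz, folds to fs − 5.2 kHz = 3.6 kHz.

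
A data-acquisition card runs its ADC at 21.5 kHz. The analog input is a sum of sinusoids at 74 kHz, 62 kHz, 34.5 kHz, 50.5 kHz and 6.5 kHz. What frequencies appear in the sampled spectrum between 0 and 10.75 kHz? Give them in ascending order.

fs/2 = 10.75 kHz.
74 kHz mod fs = 9.5 kHz.
9.5 kHz ≤ fs/2 = 10.75 kHz, appears at 9.5 kHz.
62 kHz mod fs = 19 kHz.
19 kHz > fs/2 = 10.75 kHz, folds to fs − 19 kHz = 2.5 kHz.
34.5 kHz mod fs = 13 kHz.
13 kHz > fs/2 = 10.75 kHz, folds to fs − 13 kHz = 8.5 kHz.
50.5 kHz mod fs = 7.5 kHz.
7.5 kHz ≤ fs/2 = 10.75 kHz, appears at 7.5 kHz.
6.5 kHz ≤ fs/2 = 10.75 kHz, passes unchanged.
Distinct values: {2.5 kHz, 6.5 kHz, 7.5 kHz, 8.5 kHz, 9.5 kHz}.

2.5 kHz, 6.5 kHz, 7.5 kHz, 8.5 kHz, 9.5 kHz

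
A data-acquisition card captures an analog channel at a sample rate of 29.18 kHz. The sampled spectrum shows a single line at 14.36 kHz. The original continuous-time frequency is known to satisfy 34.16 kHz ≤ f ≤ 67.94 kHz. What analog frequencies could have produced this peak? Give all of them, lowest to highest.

Frequencies that alias to 14.36 kHz are k·fs ± 14.36 kHz for integer k ≥ 0.
k=0: 14.36 kHz.
k=1: 14.82 kHz, 43.54 kHz.
k=2: 44 kHz, 72.72 kHz.
k=3: 73.18 kHz, 101.9 kHz.
Within [34.16 kHz, 67.94 kHz]: 43.54 kHz, 44 kHz.

43.54 kHz, 44 kHz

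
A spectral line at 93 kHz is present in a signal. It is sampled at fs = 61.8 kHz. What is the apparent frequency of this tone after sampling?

30.6 kHz

93 kHz mod fs = 31.2 kHz.
31.2 kHz > fs/2 = 30.9 kHz, folds to fs − 31.2 kHz = 30.6 kHz.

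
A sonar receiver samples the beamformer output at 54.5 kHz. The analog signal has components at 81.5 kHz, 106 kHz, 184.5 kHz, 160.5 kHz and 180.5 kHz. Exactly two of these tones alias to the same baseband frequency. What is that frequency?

3 kHz

fs/2 = 27.25 kHz.
81.5 kHz mod fs = 27 kHz.
27 kHz ≤ fs/2 = 27.25 kHz, appears at 27 kHz.
106 kHz mod fs = 51.5 kHz.
51.5 kHz > fs/2 = 27.25 kHz, folds to fs − 51.5 kHz = 3 kHz.
184.5 kHz mod fs = 21 kHz.
21 kHz ≤ fs/2 = 27.25 kHz, appears at 21 kHz.
160.5 kHz mod fs = 51.5 kHz.
51.5 kHz > fs/2 = 27.25 kHz, folds to fs − 51.5 kHz = 3 kHz.
180.5 kHz mod fs = 17 kHz.
17 kHz ≤ fs/2 = 27.25 kHz, appears at 17 kHz.
106 kHz and 160.5 kHz both map to 3 kHz.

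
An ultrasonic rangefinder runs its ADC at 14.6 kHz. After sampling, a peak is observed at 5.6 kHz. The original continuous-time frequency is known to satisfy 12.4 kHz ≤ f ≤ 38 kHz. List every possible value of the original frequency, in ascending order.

Frequencies that alias to 5.6 kHz are k·fs ± 5.6 kHz for integer k ≥ 0.
k=0: 5.6 kHz.
k=1: 9 kHz, 20.2 kHz.
k=2: 23.6 kHz, 34.8 kHz.
k=3: 38.2 kHz, 49.4 kHz.
Within [12.4 kHz, 38 kHz]: 20.2 kHz, 23.6 kHz, 34.8 kHz.

20.2 kHz, 23.6 kHz, 34.8 kHz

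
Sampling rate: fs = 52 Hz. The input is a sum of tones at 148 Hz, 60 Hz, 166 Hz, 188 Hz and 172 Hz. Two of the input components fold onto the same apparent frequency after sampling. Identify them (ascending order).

fs/2 = 26 Hz.
148 Hz mod fs = 44 Hz.
44 Hz > fs/2 = 26 Hz, folds to fs − 44 Hz = 8 Hz.
60 Hz mod fs = 8 Hz.
8 Hz ≤ fs/2 = 26 Hz, appears at 8 Hz.
166 Hz mod fs = 10 Hz.
10 Hz ≤ fs/2 = 26 Hz, appears at 10 Hz.
188 Hz mod fs = 32 Hz.
32 Hz > fs/2 = 26 Hz, folds to fs − 32 Hz = 20 Hz.
172 Hz mod fs = 16 Hz.
16 Hz ≤ fs/2 = 26 Hz, appears at 16 Hz.
60 Hz and 148 Hz both map to 8 Hz.

60 Hz, 148 Hz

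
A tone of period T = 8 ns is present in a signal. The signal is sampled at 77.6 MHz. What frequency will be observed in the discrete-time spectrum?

T = 8 ns → f = 1/T = 125 MHz.
125 MHz mod fs = 47.4 MHz.
47.4 MHz > fs/2 = 38.8 MHz, folds to fs − 47.4 MHz = 30.2 MHz.

30.2 MHz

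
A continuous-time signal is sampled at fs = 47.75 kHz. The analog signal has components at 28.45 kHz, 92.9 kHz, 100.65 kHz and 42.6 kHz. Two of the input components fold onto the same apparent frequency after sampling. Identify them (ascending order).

fs/2 = 23.875 kHz.
28.45 kHz > fs/2 = 23.875 kHz, folds to fs − 28.45 kHz = 19.3 kHz.
92.9 kHz mod fs = 45.15 kHz.
45.15 kHz > fs/2 = 23.875 kHz, folds to fs − 45.15 kHz = 2.6 kHz.
100.65 kHz mod fs = 5.15 kHz.
5.15 kHz ≤ fs/2 = 23.875 kHz, appears at 5.15 kHz.
42.6 kHz > fs/2 = 23.875 kHz, folds to fs − 42.6 kHz = 5.15 kHz.
42.6 kHz and 100.65 kHz both map to 5.15 kHz.

42.6 kHz, 100.65 kHz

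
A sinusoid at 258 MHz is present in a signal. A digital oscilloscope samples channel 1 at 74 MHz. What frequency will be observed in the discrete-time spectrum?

258 MHz mod fs = 36 MHz.
36 MHz ≤ fs/2 = 37 MHz, appears at 36 MHz.

36 MHz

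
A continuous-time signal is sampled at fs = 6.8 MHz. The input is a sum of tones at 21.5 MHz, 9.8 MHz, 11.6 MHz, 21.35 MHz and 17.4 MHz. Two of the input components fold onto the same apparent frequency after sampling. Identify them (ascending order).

9.8 MHz, 17.4 MHz

fs/2 = 3.4 MHz.
21.5 MHz mod fs = 1.1 MHz.
1.1 MHz ≤ fs/2 = 3.4 MHz, appears at 1.1 MHz.
9.8 MHz mod fs = 3 MHz.
3 MHz ≤ fs/2 = 3.4 MHz, appears at 3 MHz.
11.6 MHz mod fs = 4.8 MHz.
4.8 MHz > fs/2 = 3.4 MHz, folds to fs − 4.8 MHz = 2 MHz.
21.35 MHz mod fs = 0.95 MHz.
0.95 MHz ≤ fs/2 = 3.4 MHz, appears at 0.95 MHz.
17.4 MHz mod fs = 3.8 MHz.
3.8 MHz > fs/2 = 3.4 MHz, folds to fs − 3.8 MHz = 3 MHz.
9.8 MHz and 17.4 MHz both map to 3 MHz.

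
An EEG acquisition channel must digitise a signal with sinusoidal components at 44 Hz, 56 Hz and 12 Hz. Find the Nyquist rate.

Highest-frequency component: 56 Hz.
Nyquist rate = 2 × 56 Hz = 112 Hz.

112 Hz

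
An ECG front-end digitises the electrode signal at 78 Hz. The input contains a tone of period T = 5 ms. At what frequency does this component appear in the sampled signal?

34 Hz

T = 5 ms → f = 1/T = 200 Hz.
200 Hz mod fs = 44 Hz.
44 Hz > fs/2 = 39 Hz, folds to fs − 44 Hz = 34 Hz.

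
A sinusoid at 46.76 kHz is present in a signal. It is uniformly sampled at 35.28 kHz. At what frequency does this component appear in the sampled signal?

11.48 kHz

46.76 kHz mod fs = 11.48 kHz.
11.48 kHz ≤ fs/2 = 17.64 kHz, appears at 11.48 kHz.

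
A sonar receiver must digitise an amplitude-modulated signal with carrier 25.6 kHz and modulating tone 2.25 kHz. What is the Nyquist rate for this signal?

55.7 kHz

AM sidebands sit at fc ± fm = 23.35 kHz and 27.85 kHz.
Highest-frequency component: 27.85 kHz.
Nyquist rate = 2 × 27.85 kHz = 55.7 kHz.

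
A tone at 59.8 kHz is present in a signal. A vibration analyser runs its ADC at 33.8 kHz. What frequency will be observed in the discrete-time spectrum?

7.8 kHz

59.8 kHz mod fs = 26 kHz.
26 kHz > fs/2 = 16.9 kHz, folds to fs − 26 kHz = 7.8 kHz.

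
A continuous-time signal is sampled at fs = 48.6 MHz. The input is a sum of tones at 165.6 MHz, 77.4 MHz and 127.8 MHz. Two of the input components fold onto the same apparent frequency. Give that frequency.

19.8 MHz

fs/2 = 24.3 MHz.
165.6 MHz mod fs = 19.8 MHz.
19.8 MHz ≤ fs/2 = 24.3 MHz, appears at 19.8 MHz.
77.4 MHz mod fs = 28.8 MHz.
28.8 MHz > fs/2 = 24.3 MHz, folds to fs − 28.8 MHz = 19.8 MHz.
127.8 MHz mod fs = 30.6 MHz.
30.6 MHz > fs/2 = 24.3 MHz, folds to fs − 30.6 MHz = 18 MHz.
77.4 MHz and 165.6 MHz both map to 19.8 MHz.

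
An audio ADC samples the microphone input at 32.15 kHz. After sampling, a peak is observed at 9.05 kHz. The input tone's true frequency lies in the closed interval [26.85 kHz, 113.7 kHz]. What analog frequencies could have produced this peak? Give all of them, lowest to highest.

Frequencies that alias to 9.05 kHz are k·fs ± 9.05 kHz for integer k ≥ 0.
k=0: 9.05 kHz.
k=1: 23.1 kHz, 41.2 kHz.
k=2: 55.25 kHz, 73.35 kHz.
k=3: 87.4 kHz, 105.5 kHz.
k=4: 119.55 kHz, 137.65 kHz.
Within [26.85 kHz, 113.7 kHz]: 41.2 kHz, 55.25 kHz, 73.35 kHz, 87.4 kHz, 105.5 kHz.

41.2 kHz, 55.25 kHz, 73.35 kHz, 87.4 kHz, 105.5 kHz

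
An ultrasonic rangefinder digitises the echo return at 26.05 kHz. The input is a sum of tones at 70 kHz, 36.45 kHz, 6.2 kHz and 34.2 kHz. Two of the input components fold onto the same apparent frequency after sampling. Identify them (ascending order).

34.2 kHz, 70 kHz

fs/2 = 13.025 kHz.
70 kHz mod fs = 17.9 kHz.
17.9 kHz > fs/2 = 13.025 kHz, folds to fs − 17.9 kHz = 8.15 kHz.
36.45 kHz mod fs = 10.4 kHz.
10.4 kHz ≤ fs/2 = 13.025 kHz, appears at 10.4 kHz.
6.2 kHz ≤ fs/2 = 13.025 kHz, passes unchanged.
34.2 kHz mod fs = 8.15 kHz.
8.15 kHz ≤ fs/2 = 13.025 kHz, appears at 8.15 kHz.
34.2 kHz and 70 kHz both map to 8.15 kHz.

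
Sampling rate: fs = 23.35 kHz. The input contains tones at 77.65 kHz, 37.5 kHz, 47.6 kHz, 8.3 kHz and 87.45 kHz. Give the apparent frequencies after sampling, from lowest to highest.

fs/2 = 11.675 kHz.
77.65 kHz mod fs = 7.6 kHz.
7.6 kHz ≤ fs/2 = 11.675 kHz, appears at 7.6 kHz.
37.5 kHz mod fs = 14.15 kHz.
14.15 kHz > fs/2 = 11.675 kHz, folds to fs − 14.15 kHz = 9.2 kHz.
47.6 kHz mod fs = 0.9 kHz.
0.9 kHz ≤ fs/2 = 11.675 kHz, appears at 0.9 kHz.
8.3 kHz ≤ fs/2 = 11.675 kHz, passes unchanged.
87.45 kHz mod fs = 17.4 kHz.
17.4 kHz > fs/2 = 11.675 kHz, folds to fs − 17.4 kHz = 5.95 kHz.
Distinct values: {0.9 kHz, 5.95 kHz, 7.6 kHz, 8.3 kHz, 9.2 kHz}.

0.9 kHz, 5.95 kHz, 7.6 kHz, 8.3 kHz, 9.2 kHz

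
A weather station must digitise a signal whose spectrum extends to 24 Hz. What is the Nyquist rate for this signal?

Nyquist rate = 2 × 24 Hz = 48 Hz.

48 Hz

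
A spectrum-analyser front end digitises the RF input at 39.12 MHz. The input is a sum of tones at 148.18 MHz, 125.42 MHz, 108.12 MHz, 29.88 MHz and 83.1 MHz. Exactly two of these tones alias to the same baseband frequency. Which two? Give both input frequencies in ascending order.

fs/2 = 19.56 MHz.
148.18 MHz mod fs = 30.82 MHz.
30.82 MHz > fs/2 = 19.56 MHz, folds to fs − 30.82 MHz = 8.3 MHz.
125.42 MHz mod fs = 8.06 MHz.
8.06 MHz ≤ fs/2 = 19.56 MHz, appears at 8.06 MHz.
108.12 MHz mod fs = 29.88 MHz.
29.88 MHz > fs/2 = 19.56 MHz, folds to fs − 29.88 MHz = 9.24 MHz.
29.88 MHz > fs/2 = 19.56 MHz, folds to fs − 29.88 MHz = 9.24 MHz.
83.1 MHz mod fs = 4.86 MHz.
4.86 MHz ≤ fs/2 = 19.56 MHz, appears at 4.86 MHz.
29.88 MHz and 108.12 MHz both map to 9.24 MHz.

29.88 MHz, 108.12 MHz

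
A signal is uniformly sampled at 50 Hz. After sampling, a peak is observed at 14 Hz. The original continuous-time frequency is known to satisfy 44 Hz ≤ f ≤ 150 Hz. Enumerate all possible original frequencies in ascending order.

64 Hz, 86 Hz, 114 Hz, 136 Hz

Frequencies that alias to 14 Hz are k·fs ± 14 Hz for integer k ≥ 0.
k=0: 14 Hz.
k=1: 36 Hz, 64 Hz.
k=2: 86 Hz, 114 Hz.
k=3: 136 Hz, 164 Hz.
k=4: 186 Hz, 214 Hz.
Within [44 Hz, 150 Hz]: 64 Hz, 86 Hz, 114 Hz, 136 Hz.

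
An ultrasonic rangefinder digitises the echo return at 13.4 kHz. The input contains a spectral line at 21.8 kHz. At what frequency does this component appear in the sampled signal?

5 kHz

21.8 kHz mod fs = 8.4 kHz.
8.4 kHz > fs/2 = 6.7 kHz, folds to fs − 8.4 kHz = 5 kHz.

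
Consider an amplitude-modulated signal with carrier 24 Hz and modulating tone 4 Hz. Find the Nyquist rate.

AM sidebands sit at fc ± fm = 20 Hz and 28 Hz.
Highest-frequency component: 28 Hz.
Nyquist rate = 2 × 28 Hz = 56 Hz.

56 Hz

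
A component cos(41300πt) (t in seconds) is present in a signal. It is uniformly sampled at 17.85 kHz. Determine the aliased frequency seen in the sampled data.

2.8 kHz

ω = 41300π rad/s → f = ω/(2π) = 20650 Hz = 20.65 kHz.
20.65 kHz mod fs = 2.8 kHz.
2.8 kHz ≤ fs/2 = 8.925 kHz, appears at 2.8 kHz.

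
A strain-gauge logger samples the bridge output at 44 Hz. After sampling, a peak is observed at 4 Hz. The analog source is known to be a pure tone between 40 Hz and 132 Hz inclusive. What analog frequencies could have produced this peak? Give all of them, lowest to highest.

40 Hz, 48 Hz, 84 Hz, 92 Hz, 128 Hz

Frequencies that alias to 4 Hz are k·fs ± 4 Hz for integer k ≥ 0.
k=0: 4 Hz.
k=1: 40 Hz, 48 Hz.
k=2: 84 Hz, 92 Hz.
k=3: 128 Hz, 136 Hz.
k=4: 172 Hz, 180 Hz.
Within [40 Hz, 132 Hz]: 40 Hz, 48 Hz, 84 Hz, 92 Hz, 128 Hz.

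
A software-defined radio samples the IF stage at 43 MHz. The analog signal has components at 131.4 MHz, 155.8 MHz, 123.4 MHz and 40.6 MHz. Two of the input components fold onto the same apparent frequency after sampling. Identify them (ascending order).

fs/2 = 21.5 MHz.
131.4 MHz mod fs = 2.4 MHz.
2.4 MHz ≤ fs/2 = 21.5 MHz, appears at 2.4 MHz.
155.8 MHz mod fs = 26.8 MHz.
26.8 MHz > fs/2 = 21.5 MHz, folds to fs − 26.8 MHz = 16.2 MHz.
123.4 MHz mod fs = 37.4 MHz.
37.4 MHz > fs/2 = 21.5 MHz, folds to fs − 37.4 MHz = 5.6 MHz.
40.6 MHz > fs/2 = 21.5 MHz, folds to fs − 40.6 MHz = 2.4 MHz.
40.6 MHz and 131.4 MHz both map to 2.4 MHz.

40.6 MHz, 131.4 MHz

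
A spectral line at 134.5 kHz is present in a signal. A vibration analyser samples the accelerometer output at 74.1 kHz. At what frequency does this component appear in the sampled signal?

13.7 kHz

134.5 kHz mod fs = 60.4 kHz.
60.4 kHz > fs/2 = 37.05 kHz, folds to fs − 60.4 kHz = 13.7 kHz.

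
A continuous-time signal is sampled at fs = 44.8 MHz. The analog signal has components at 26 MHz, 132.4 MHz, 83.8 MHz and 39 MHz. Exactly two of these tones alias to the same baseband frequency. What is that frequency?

5.8 MHz

fs/2 = 22.4 MHz.
26 MHz > fs/2 = 22.4 MHz, folds to fs − 26 MHz = 18.8 MHz.
132.4 MHz mod fs = 42.8 MHz.
42.8 MHz > fs/2 = 22.4 MHz, folds to fs − 42.8 MHz = 2 MHz.
83.8 MHz mod fs = 39 MHz.
39 MHz > fs/2 = 22.4 MHz, folds to fs − 39 MHz = 5.8 MHz.
39 MHz > fs/2 = 22.4 MHz, folds to fs − 39 MHz = 5.8 MHz.
39 MHz and 83.8 MHz both map to 5.8 MHz.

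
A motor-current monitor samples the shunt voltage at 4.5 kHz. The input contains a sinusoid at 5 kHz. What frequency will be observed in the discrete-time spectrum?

5 kHz mod fs = 0.5 kHz.
0.5 kHz ≤ fs/2 = 2.25 kHz, appears at 0.5 kHz.

0.5 kHz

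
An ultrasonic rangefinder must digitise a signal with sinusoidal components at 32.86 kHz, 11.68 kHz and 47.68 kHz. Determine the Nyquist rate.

Highest-frequency component: 47.68 kHz.
Nyquist rate = 2 × 47.68 kHz = 95.36 kHz.

95.36 kHz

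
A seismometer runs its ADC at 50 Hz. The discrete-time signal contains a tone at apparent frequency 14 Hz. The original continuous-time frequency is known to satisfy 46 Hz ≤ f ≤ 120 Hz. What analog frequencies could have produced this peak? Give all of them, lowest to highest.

64 Hz, 86 Hz, 114 Hz

Frequencies that alias to 14 Hz are k·fs ± 14 Hz for integer k ≥ 0.
k=0: 14 Hz.
k=1: 36 Hz, 64 Hz.
k=2: 86 Hz, 114 Hz.
k=3: 136 Hz, 164 Hz.
Within [46 Hz, 120 Hz]: 64 Hz, 86 Hz, 114 Hz.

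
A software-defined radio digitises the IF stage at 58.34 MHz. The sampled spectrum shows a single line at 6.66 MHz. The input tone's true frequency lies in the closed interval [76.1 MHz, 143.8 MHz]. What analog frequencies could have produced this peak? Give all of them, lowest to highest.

Frequencies that alias to 6.66 MHz are k·fs ± 6.66 MHz for integer k ≥ 0.
k=0: 6.66 MHz.
k=1: 51.68 MHz, 65 MHz.
k=2: 110.02 MHz, 123.34 MHz.
k=3: 168.36 MHz, 181.68 MHz.
Within [76.1 MHz, 143.8 MHz]: 110.02 MHz, 123.34 MHz.

110.02 MHz, 123.34 MHz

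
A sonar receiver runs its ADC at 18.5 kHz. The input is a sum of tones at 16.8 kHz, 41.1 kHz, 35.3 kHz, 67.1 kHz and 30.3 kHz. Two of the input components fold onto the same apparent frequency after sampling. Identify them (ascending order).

16.8 kHz, 35.3 kHz

fs/2 = 9.25 kHz.
16.8 kHz > fs/2 = 9.25 kHz, folds to fs − 16.8 kHz = 1.7 kHz.
41.1 kHz mod fs = 4.1 kHz.
4.1 kHz ≤ fs/2 = 9.25 kHz, appears at 4.1 kHz.
35.3 kHz mod fs = 16.8 kHz.
16.8 kHz > fs/2 = 9.25 kHz, folds to fs − 16.8 kHz = 1.7 kHz.
67.1 kHz mod fs = 11.6 kHz.
11.6 kHz > fs/2 = 9.25 kHz, folds to fs − 11.6 kHz = 6.9 kHz.
30.3 kHz mod fs = 11.8 kHz.
11.8 kHz > fs/2 = 9.25 kHz, folds to fs − 11.8 kHz = 6.7 kHz.
16.8 kHz and 35.3 kHz both map to 1.7 kHz.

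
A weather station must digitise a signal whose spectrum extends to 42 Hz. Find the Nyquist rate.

Nyquist rate = 2 × 42 Hz = 84 Hz.

84 Hz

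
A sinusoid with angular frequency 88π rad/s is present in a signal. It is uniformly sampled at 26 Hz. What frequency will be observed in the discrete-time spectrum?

ω = 88π rad/s → f = ω/(2π) = 44 Hz.
44 Hz mod fs = 18 Hz.
18 Hz > fs/2 = 13 Hz, folds to fs − 18 Hz = 8 Hz.

8 Hz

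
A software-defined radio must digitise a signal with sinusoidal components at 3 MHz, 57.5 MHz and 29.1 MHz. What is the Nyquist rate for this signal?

Highest-frequency component: 57.5 MHz.
Nyquist rate = 2 × 57.5 MHz = 115 MHz.

115 MHz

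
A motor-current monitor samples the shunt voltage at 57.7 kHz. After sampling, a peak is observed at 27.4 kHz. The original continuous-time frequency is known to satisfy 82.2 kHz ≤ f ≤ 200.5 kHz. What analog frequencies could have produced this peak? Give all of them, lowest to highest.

85.1 kHz, 88 kHz, 142.8 kHz, 145.7 kHz, 200.5 kHz

Frequencies that alias to 27.4 kHz are k·fs ± 27.4 kHz for integer k ≥ 0.
k=0: 27.4 kHz.
k=1: 30.3 kHz, 85.1 kHz.
k=2: 88 kHz, 142.8 kHz.
k=3: 145.7 kHz, 200.5 kHz.
k=4: 203.4 kHz, 258.2 kHz.
Within [82.2 kHz, 200.5 kHz]: 85.1 kHz, 88 kHz, 142.8 kHz, 145.7 kHz, 200.5 kHz.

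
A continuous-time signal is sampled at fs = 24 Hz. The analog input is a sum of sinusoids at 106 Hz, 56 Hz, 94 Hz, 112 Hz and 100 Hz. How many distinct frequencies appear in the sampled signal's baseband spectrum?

4

fs/2 = 12 Hz.
106 Hz mod fs = 10 Hz.
10 Hz ≤ fs/2 = 12 Hz, appears at 10 Hz.
56 Hz mod fs = 8 Hz.
8 Hz ≤ fs/2 = 12 Hz, appears at 8 Hz.
94 Hz mod fs = 22 Hz.
22 Hz > fs/2 = 12 Hz, folds to fs − 22 Hz = 2 Hz.
112 Hz mod fs = 16 Hz.
16 Hz > fs/2 = 12 Hz, folds to fs − 16 Hz = 8 Hz.
100 Hz mod fs = 4 Hz.
4 Hz ≤ fs/2 = 12 Hz, appears at 4 Hz.
Distinct values: {2 Hz, 4 Hz, 8 Hz, 10 Hz} → 4.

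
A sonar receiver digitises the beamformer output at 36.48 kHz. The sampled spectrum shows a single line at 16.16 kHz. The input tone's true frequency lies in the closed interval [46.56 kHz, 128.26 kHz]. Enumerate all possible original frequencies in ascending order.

Frequencies that alias to 16.16 kHz are k·fs ± 16.16 kHz for integer k ≥ 0.
k=0: 16.16 kHz.
k=1: 20.32 kHz, 52.64 kHz.
k=2: 56.8 kHz, 89.12 kHz.
k=3: 93.28 kHz, 125.6 kHz.
k=4: 129.76 kHz, 162.08 kHz.
Within [46.56 kHz, 128.26 kHz]: 52.64 kHz, 56.8 kHz, 89.12 kHz, 93.28 kHz, 125.6 kHz.

52.64 kHz, 56.8 kHz, 89.12 kHz, 93.28 kHz, 125.6 kHz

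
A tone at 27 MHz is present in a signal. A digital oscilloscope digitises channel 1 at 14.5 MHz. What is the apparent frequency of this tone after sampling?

27 MHz mod fs = 12.5 MHz.
12.5 MHz > fs/2 = 7.25 MHz, folds to fs − 12.5 MHz = 2 MHz.

2 MHz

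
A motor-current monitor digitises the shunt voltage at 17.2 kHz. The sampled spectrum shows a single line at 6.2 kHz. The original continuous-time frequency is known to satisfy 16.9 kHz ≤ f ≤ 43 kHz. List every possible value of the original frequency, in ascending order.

Frequencies that alias to 6.2 kHz are k·fs ± 6.2 kHz for integer k ≥ 0.
k=0: 6.2 kHz.
k=1: 11 kHz, 23.4 kHz.
k=2: 28.2 kHz, 40.6 kHz.
k=3: 45.4 kHz, 57.8 kHz.
Within [16.9 kHz, 43 kHz]: 23.4 kHz, 28.2 kHz, 40.6 kHz.

23.4 kHz, 28.2 kHz, 40.6 kHz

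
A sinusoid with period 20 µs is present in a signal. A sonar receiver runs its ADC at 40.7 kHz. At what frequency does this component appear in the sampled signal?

T = 20 µs → f = 1/T = 50 kHz.
50 kHz mod fs = 9.3 kHz.
9.3 kHz ≤ fs/2 = 20.35 kHz, appears at 9.3 kHz.

9.3 kHz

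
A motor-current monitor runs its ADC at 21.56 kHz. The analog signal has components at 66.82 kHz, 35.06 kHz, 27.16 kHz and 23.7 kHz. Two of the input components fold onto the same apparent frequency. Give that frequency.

fs/2 = 10.78 kHz.
66.82 kHz mod fs = 2.14 kHz.
2.14 kHz ≤ fs/2 = 10.78 kHz, appears at 2.14 kHz.
35.06 kHz mod fs = 13.5 kHz.
13.5 kHz > fs/2 = 10.78 kHz, folds to fs − 13.5 kHz = 8.06 kHz.
27.16 kHz mod fs = 5.6 kHz.
5.6 kHz ≤ fs/2 = 10.78 kHz, appears at 5.6 kHz.
23.7 kHz mod fs = 2.14 kHz.
2.14 kHz ≤ fs/2 = 10.78 kHz, appears at 2.14 kHz.
23.7 kHz and 66.82 kHz both map to 2.14 kHz.

2.14 kHz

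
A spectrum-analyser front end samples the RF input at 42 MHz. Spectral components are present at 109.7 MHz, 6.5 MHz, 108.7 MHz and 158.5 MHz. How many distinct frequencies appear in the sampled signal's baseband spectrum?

4

fs/2 = 21 MHz.
109.7 MHz mod fs = 25.7 MHz.
25.7 MHz > fs/2 = 21 MHz, folds to fs − 25.7 MHz = 16.3 MHz.
6.5 MHz ≤ fs/2 = 21 MHz, passes unchanged.
108.7 MHz mod fs = 24.7 MHz.
24.7 MHz > fs/2 = 21 MHz, folds to fs − 24.7 MHz = 17.3 MHz.
158.5 MHz mod fs = 32.5 MHz.
32.5 MHz > fs/2 = 21 MHz, folds to fs − 32.5 MHz = 9.5 MHz.
Distinct values: {6.5 MHz, 9.5 MHz, 16.3 MHz, 17.3 MHz} → 4.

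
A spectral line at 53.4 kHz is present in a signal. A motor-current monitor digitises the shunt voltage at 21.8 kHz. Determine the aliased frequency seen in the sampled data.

53.4 kHz mod fs = 9.8 kHz.
9.8 kHz ≤ fs/2 = 10.9 kHz, appears at 9.8 kHz.

9.8 kHz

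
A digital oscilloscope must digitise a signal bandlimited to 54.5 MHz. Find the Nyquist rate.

109 MHz

Nyquist rate = 2 × 54.5 MHz = 109 MHz.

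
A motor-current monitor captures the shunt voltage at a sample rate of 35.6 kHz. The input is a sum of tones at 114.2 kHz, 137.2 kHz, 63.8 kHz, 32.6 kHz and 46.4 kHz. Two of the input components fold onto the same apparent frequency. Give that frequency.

fs/2 = 17.8 kHz.
114.2 kHz mod fs = 7.4 kHz.
7.4 kHz ≤ fs/2 = 17.8 kHz, appears at 7.4 kHz.
137.2 kHz mod fs = 30.4 kHz.
30.4 kHz > fs/2 = 17.8 kHz, folds to fs − 30.4 kHz = 5.2 kHz.
63.8 kHz mod fs = 28.2 kHz.
28.2 kHz > fs/2 = 17.8 kHz, folds to fs − 28.2 kHz = 7.4 kHz.
32.6 kHz > fs/2 = 17.8 kHz, folds to fs − 32.6 kHz = 3 kHz.
46.4 kHz mod fs = 10.8 kHz.
10.8 kHz ≤ fs/2 = 17.8 kHz, appears at 10.8 kHz.
63.8 kHz and 114.2 kHz both map to 7.4 kHz.

7.4 kHz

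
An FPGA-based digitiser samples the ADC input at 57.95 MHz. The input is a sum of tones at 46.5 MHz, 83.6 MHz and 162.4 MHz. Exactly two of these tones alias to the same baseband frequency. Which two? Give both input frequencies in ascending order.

46.5 MHz, 162.4 MHz

fs/2 = 28.975 MHz.
46.5 MHz > fs/2 = 28.975 MHz, folds to fs − 46.5 MHz = 11.45 MHz.
83.6 MHz mod fs = 25.65 MHz.
25.65 MHz ≤ fs/2 = 28.975 MHz, appears at 25.65 MHz.
162.4 MHz mod fs = 46.5 MHz.
46.5 MHz > fs/2 = 28.975 MHz, folds to fs − 46.5 MHz = 11.45 MHz.
46.5 MHz and 162.4 MHz both map to 11.45 MHz.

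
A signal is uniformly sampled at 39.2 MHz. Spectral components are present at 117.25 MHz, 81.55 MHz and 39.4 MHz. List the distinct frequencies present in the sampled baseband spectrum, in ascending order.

0.2 MHz, 0.35 MHz, 3.15 MHz

fs/2 = 19.6 MHz.
117.25 MHz mod fs = 38.85 MHz.
38.85 MHz > fs/2 = 19.6 MHz, folds to fs − 38.85 MHz = 0.35 MHz.
81.55 MHz mod fs = 3.15 MHz.
3.15 MHz ≤ fs/2 = 19.6 MHz, appears at 3.15 MHz.
39.4 MHz mod fs = 0.2 MHz.
0.2 MHz ≤ fs/2 = 19.6 MHz, appears at 0.2 MHz.
Distinct values: {0.2 MHz, 0.35 MHz, 3.15 MHz}.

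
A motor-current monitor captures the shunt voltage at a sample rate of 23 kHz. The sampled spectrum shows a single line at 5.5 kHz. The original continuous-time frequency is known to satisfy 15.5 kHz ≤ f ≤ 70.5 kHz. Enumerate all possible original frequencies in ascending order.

17.5 kHz, 28.5 kHz, 40.5 kHz, 51.5 kHz, 63.5 kHz

Frequencies that alias to 5.5 kHz are k·fs ± 5.5 kHz for integer k ≥ 0.
k=0: 5.5 kHz.
k=1: 17.5 kHz, 28.5 kHz.
k=2: 40.5 kHz, 51.5 kHz.
k=3: 63.5 kHz, 74.5 kHz.
k=4: 86.5 kHz, 97.5 kHz.
Within [15.5 kHz, 70.5 kHz]: 17.5 kHz, 28.5 kHz, 40.5 kHz, 51.5 kHz, 63.5 kHz.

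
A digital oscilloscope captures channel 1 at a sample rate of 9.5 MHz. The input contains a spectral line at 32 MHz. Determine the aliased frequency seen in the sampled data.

3.5 MHz

32 MHz mod fs = 3.5 MHz.
3.5 MHz ≤ fs/2 = 4.75 MHz, appears at 3.5 MHz.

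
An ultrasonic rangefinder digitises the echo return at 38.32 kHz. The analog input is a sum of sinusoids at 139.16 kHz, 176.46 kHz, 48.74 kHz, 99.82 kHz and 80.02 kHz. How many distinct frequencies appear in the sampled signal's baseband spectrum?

4

fs/2 = 19.16 kHz.
139.16 kHz mod fs = 24.2 kHz.
24.2 kHz > fs/2 = 19.16 kHz, folds to fs − 24.2 kHz = 14.12 kHz.
176.46 kHz mod fs = 23.18 kHz.
23.18 kHz > fs/2 = 19.16 kHz, folds to fs − 23.18 kHz = 15.14 kHz.
48.74 kHz mod fs = 10.42 kHz.
10.42 kHz ≤ fs/2 = 19.16 kHz, appears at 10.42 kHz.
99.82 kHz mod fs = 23.18 kHz.
23.18 kHz > fs/2 = 19.16 kHz, folds to fs − 23.18 kHz = 15.14 kHz.
80.02 kHz mod fs = 3.38 kHz.
3.38 kHz ≤ fs/2 = 19.16 kHz, appears at 3.38 kHz.
Distinct values: {3.38 kHz, 10.42 kHz, 14.12 kHz, 15.14 kHz} → 4.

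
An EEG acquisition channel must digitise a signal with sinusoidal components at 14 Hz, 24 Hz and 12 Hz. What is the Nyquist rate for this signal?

Highest-frequency component: 24 Hz.
Nyquist rate = 2 × 24 Hz = 48 Hz.

48 Hz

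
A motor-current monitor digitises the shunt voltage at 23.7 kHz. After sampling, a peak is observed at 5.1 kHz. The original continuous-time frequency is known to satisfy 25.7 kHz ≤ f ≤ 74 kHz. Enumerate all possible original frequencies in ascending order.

Frequencies that alias to 5.1 kHz are k·fs ± 5.1 kHz for integer k ≥ 0.
k=0: 5.1 kHz.
k=1: 18.6 kHz, 28.8 kHz.
k=2: 42.3 kHz, 52.5 kHz.
k=3: 66 kHz, 76.2 kHz.
k=4: 89.7 kHz, 99.9 kHz.
Within [25.7 kHz, 74 kHz]: 28.8 kHz, 42.3 kHz, 52.5 kHz, 66 kHz.

28.8 kHz, 42.3 kHz, 52.5 kHz, 66 kHz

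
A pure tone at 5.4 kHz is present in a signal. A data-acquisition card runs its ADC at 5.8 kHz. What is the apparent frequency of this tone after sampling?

5.4 kHz > fs/2 = 2.9 kHz, folds to fs − 5.4 kHz = 0.4 kHz.

0.4 kHz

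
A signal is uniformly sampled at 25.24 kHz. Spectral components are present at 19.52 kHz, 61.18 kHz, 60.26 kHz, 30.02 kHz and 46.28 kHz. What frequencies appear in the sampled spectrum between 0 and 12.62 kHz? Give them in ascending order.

4.2 kHz, 4.78 kHz, 5.72 kHz, 9.78 kHz, 10.7 kHz

fs/2 = 12.62 kHz.
19.52 kHz > fs/2 = 12.62 kHz, folds to fs − 19.52 kHz = 5.72 kHz.
61.18 kHz mod fs = 10.7 kHz.
10.7 kHz ≤ fs/2 = 12.62 kHz, appears at 10.7 kHz.
60.26 kHz mod fs = 9.78 kHz.
9.78 kHz ≤ fs/2 = 12.62 kHz, appears at 9.78 kHz.
30.02 kHz mod fs = 4.78 kHz.
4.78 kHz ≤ fs/2 = 12.62 kHz, appears at 4.78 kHz.
46.28 kHz mod fs = 21.04 kHz.
21.04 kHz > fs/2 = 12.62 kHz, folds to fs − 21.04 kHz = 4.2 kHz.
Distinct values: {4.2 kHz, 4.78 kHz, 5.72 kHz, 9.78 kHz, 10.7 kHz}.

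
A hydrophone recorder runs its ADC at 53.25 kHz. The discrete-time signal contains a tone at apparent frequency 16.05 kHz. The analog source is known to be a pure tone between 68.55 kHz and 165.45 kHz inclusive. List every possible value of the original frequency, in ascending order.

Frequencies that alias to 16.05 kHz are k·fs ± 16.05 kHz for integer k ≥ 0.
k=0: 16.05 kHz.
k=1: 37.2 kHz, 69.3 kHz.
k=2: 90.45 kHz, 122.55 kHz.
k=3: 143.7 kHz, 175.8 kHz.
k=4: 196.95 kHz, 229.05 kHz.
Within [68.55 kHz, 165.45 kHz]: 69.3 kHz, 90.45 kHz, 122.55 kHz, 143.7 kHz.

69.3 kHz, 90.45 kHz, 122.55 kHz, 143.7 kHz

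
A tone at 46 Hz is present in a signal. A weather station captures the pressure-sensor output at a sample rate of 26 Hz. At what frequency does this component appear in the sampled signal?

6 Hz

46 Hz mod fs = 20 Hz.
20 Hz > fs/2 = 13 Hz, folds to fs − 20 Hz = 6 Hz.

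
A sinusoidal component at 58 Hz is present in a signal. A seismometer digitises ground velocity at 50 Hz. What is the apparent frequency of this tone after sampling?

58 Hz mod fs = 8 Hz.
8 Hz ≤ fs/2 = 25 Hz, appears at 8 Hz.

8 Hz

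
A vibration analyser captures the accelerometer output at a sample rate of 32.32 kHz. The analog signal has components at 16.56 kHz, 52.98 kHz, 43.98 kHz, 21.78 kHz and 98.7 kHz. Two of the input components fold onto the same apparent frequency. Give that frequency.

11.66 kHz

fs/2 = 16.16 kHz.
16.56 kHz > fs/2 = 16.16 kHz, folds to fs − 16.56 kHz = 15.76 kHz.
52.98 kHz mod fs = 20.66 kHz.
20.66 kHz > fs/2 = 16.16 kHz, folds to fs − 20.66 kHz = 11.66 kHz.
43.98 kHz mod fs = 11.66 kHz.
11.66 kHz ≤ fs/2 = 16.16 kHz, appears at 11.66 kHz.
21.78 kHz > fs/2 = 16.16 kHz, folds to fs − 21.78 kHz = 10.54 kHz.
98.7 kHz mod fs = 1.74 kHz.
1.74 kHz ≤ fs/2 = 16.16 kHz, appears at 1.74 kHz.
43.98 kHz and 52.98 kHz both map to 11.66 kHz.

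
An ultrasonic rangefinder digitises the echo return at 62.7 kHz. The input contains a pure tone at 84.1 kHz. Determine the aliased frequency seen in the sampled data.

84.1 kHz mod fs = 21.4 kHz.
21.4 kHz ≤ fs/2 = 31.35 kHz, appears at 21.4 kHz.

21.4 kHz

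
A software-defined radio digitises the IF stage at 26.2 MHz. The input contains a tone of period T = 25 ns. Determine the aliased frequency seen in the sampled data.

T = 25 ns → f = 1/T = 40 MHz.
40 MHz mod fs = 13.8 MHz.
13.8 MHz > fs/2 = 13.1 MHz, folds to fs − 13.8 MHz = 12.4 MHz.

12.4 MHz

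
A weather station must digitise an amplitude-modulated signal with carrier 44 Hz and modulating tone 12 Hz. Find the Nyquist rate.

112 Hz

AM sidebands sit at fc ± fm = 32 Hz and 56 Hz.
Highest-frequency component: 56 Hz.
Nyquist rate = 2 × 56 Hz = 112 Hz.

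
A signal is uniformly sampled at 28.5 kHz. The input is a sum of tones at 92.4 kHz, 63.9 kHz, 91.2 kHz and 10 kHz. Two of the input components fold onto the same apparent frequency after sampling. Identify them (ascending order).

63.9 kHz, 92.4 kHz

fs/2 = 14.25 kHz.
92.4 kHz mod fs = 6.9 kHz.
6.9 kHz ≤ fs/2 = 14.25 kHz, appears at 6.9 kHz.
63.9 kHz mod fs = 6.9 kHz.
6.9 kHz ≤ fs/2 = 14.25 kHz, appears at 6.9 kHz.
91.2 kHz mod fs = 5.7 kHz.
5.7 kHz ≤ fs/2 = 14.25 kHz, appears at 5.7 kHz.
10 kHz ≤ fs/2 = 14.25 kHz, passes unchanged.
63.9 kHz and 92.4 kHz both map to 6.9 kHz.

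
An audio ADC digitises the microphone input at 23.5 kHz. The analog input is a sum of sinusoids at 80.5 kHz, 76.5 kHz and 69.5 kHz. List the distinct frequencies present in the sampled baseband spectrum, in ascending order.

1 kHz, 6 kHz, 10 kHz

fs/2 = 11.75 kHz.
80.5 kHz mod fs = 10 kHz.
10 kHz ≤ fs/2 = 11.75 kHz, appears at 10 kHz.
76.5 kHz mod fs = 6 kHz.
6 kHz ≤ fs/2 = 11.75 kHz, appears at 6 kHz.
69.5 kHz mod fs = 22.5 kHz.
22.5 kHz > fs/2 = 11.75 kHz, folds to fs − 22.5 kHz = 1 kHz.
Distinct values: {1 kHz, 6 kHz, 10 kHz}.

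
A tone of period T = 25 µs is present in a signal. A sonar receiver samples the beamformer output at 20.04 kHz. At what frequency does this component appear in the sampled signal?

0.08 kHz

T = 25 µs → f = 1/T = 40 kHz.
40 kHz mod fs = 19.96 kHz.
19.96 kHz > fs/2 = 10.02 kHz, folds to fs − 19.96 kHz = 0.08 kHz.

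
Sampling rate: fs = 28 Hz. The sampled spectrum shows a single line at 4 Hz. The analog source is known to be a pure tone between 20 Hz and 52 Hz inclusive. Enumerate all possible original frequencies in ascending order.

Frequencies that alias to 4 Hz are k·fs ± 4 Hz for integer k ≥ 0.
k=0: 4 Hz.
k=1: 24 Hz, 32 Hz.
k=2: 52 Hz, 60 Hz.
k=3: 80 Hz, 88 Hz.
Within [20 Hz, 52 Hz]: 24 Hz, 32 Hz, 52 Hz.

24 Hz, 32 Hz, 52 Hz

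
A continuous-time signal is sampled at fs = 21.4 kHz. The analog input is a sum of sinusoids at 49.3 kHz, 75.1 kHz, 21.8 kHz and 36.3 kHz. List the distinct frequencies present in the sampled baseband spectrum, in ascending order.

fs/2 = 10.7 kHz.
49.3 kHz mod fs = 6.5 kHz.
6.5 kHz ≤ fs/2 = 10.7 kHz, appears at 6.5 kHz.
75.1 kHz mod fs = 10.9 kHz.
10.9 kHz > fs/2 = 10.7 kHz, folds to fs − 10.9 kHz = 10.5 kHz.
21.8 kHz mod fs = 0.4 kHz.
0.4 kHz ≤ fs/2 = 10.7 kHz, appears at 0.4 kHz.
36.3 kHz mod fs = 14.9 kHz.
14.9 kHz > fs/2 = 10.7 kHz, folds to fs − 14.9 kHz = 6.5 kHz.
Distinct values: {0.4 kHz, 6.5 kHz, 10.5 kHz}.

0.4 kHz, 6.5 kHz, 10.5 kHz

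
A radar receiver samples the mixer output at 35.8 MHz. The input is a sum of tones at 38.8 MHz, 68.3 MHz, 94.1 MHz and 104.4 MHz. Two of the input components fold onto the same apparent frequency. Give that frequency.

fs/2 = 17.9 MHz.
38.8 MHz mod fs = 3 MHz.
3 MHz ≤ fs/2 = 17.9 MHz, appears at 3 MHz.
68.3 MHz mod fs = 32.5 MHz.
32.5 MHz > fs/2 = 17.9 MHz, folds to fs − 32.5 MHz = 3.3 MHz.
94.1 MHz mod fs = 22.5 MHz.
22.5 MHz > fs/2 = 17.9 MHz, folds to fs − 22.5 MHz = 13.3 MHz.
104.4 MHz mod fs = 32.8 MHz.
32.8 MHz > fs/2 = 17.9 MHz, folds to fs − 32.8 MHz = 3 MHz.
38.8 MHz and 104.4 MHz both map to 3 MHz.

3 MHz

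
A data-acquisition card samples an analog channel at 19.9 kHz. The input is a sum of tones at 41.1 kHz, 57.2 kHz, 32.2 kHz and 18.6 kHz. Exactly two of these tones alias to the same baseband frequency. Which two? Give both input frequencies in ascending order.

18.6 kHz, 41.1 kHz

fs/2 = 9.95 kHz.
41.1 kHz mod fs = 1.3 kHz.
1.3 kHz ≤ fs/2 = 9.95 kHz, appears at 1.3 kHz.
57.2 kHz mod fs = 17.4 kHz.
17.4 kHz > fs/2 = 9.95 kHz, folds to fs − 17.4 kHz = 2.5 kHz.
32.2 kHz mod fs = 12.3 kHz.
12.3 kHz > fs/2 = 9.95 kHz, folds to fs − 12.3 kHz = 7.6 kHz.
18.6 kHz > fs/2 = 9.95 kHz, folds to fs − 18.6 kHz = 1.3 kHz.
18.6 kHz and 41.1 kHz both map to 1.3 kHz.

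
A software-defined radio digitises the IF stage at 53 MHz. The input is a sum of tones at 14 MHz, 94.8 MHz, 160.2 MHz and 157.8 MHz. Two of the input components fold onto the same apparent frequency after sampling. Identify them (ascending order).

fs/2 = 26.5 MHz.
14 MHz ≤ fs/2 = 26.5 MHz, passes unchanged.
94.8 MHz mod fs = 41.8 MHz.
41.8 MHz > fs/2 = 26.5 MHz, folds to fs − 41.8 MHz = 11.2 MHz.
160.2 MHz mod fs = 1.2 MHz.
1.2 MHz ≤ fs/2 = 26.5 MHz, appears at 1.2 MHz.
157.8 MHz mod fs = 51.8 MHz.
51.8 MHz > fs/2 = 26.5 MHz, folds to fs − 51.8 MHz = 1.2 MHz.
157.8 MHz and 160.2 MHz both map to 1.2 MHz.

157.8 MHz, 160.2 MHz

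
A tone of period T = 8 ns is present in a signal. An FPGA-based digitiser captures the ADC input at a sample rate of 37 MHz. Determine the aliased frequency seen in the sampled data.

14 MHz

T = 8 ns → f = 1/T = 125 MHz.
125 MHz mod fs = 14 MHz.
14 MHz ≤ fs/2 = 18.5 MHz, appears at 14 MHz.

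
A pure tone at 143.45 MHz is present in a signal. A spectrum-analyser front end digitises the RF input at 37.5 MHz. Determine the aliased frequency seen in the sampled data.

6.55 MHz

143.45 MHz mod fs = 30.95 MHz.
30.95 MHz > fs/2 = 18.75 MHz, folds to fs − 30.95 MHz = 6.55 MHz.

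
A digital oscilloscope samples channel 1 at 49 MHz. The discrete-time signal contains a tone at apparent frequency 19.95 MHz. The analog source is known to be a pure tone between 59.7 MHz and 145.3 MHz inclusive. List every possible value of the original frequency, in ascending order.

Frequencies that alias to 19.95 MHz are k·fs ± 19.95 MHz for integer k ≥ 0.
k=0: 19.95 MHz.
k=1: 29.05 MHz, 68.95 MHz.
k=2: 78.05 MHz, 117.95 MHz.
k=3: 127.05 MHz, 166.95 MHz.
k=4: 176.05 MHz, 215.95 MHz.
Within [59.7 MHz, 145.3 MHz]: 68.95 MHz, 78.05 MHz, 117.95 MHz, 127.05 MHz.

68.95 MHz, 78.05 MHz, 117.95 MHz, 127.05 MHz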